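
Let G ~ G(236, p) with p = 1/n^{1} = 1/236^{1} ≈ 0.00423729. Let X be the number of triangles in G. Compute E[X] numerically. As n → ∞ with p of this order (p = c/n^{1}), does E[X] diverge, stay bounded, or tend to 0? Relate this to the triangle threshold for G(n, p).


Number of potential triangles: C(236, 3) = 2162940.
Each occurs with probability p³ ≈ (0.00423729)³ ≈ 7.60788591e-08.
By linearity: E[X] = C(236, 3)·p³ ≈ 2162940 · 7.60788591e-08 ≈ 0.164554.
Here α = 1, so p = 1/n is exactly at the triangle threshold p ~ 1/n. Asymptotically E[X] → c³/6 = 1³/6 = 1/6 ≈ 0.166667, a bounded constant. In this regime the triangle count is asymptotically Poisson(c³/6).

E[X] ≈ 0.164554; in regime p = Θ(1/n^{1}) E[X] stays bounded (at the triangle threshold p ~ 1/n).


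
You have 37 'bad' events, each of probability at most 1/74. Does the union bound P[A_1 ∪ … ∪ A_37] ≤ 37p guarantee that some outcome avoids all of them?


Union bound: P[∪_{i=1}^{37} A_i] ≤ Σ_i P[A_i] ≤ 37·p = 37·(1/74) = 1/2.
Numerically: 1/2 ≈ 0.5000.
Is 1/2 < 1? YES.
Since P[∪ A_i] ≤ 1/2 < 1, the complement has P[∩ A_i^c] ≥ 1 − 1/2 = 1/2 > 0, so some outcome avoids every A_i.

37·p = 1/2 ≈ 0.5000; existence CERTIFIED by the union bound.


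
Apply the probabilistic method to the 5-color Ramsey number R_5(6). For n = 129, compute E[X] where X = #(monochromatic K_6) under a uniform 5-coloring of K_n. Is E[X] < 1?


E[X] = C(129, 6) · 5^{1 − 15} = 5688177600 · 5^{−14} = 5688177600/6103515625.
As a reduced fraction: E[X] = 227527104/244140625 ≈ 0.931951.
Is E[X] < 1? YES.
Since E[X] < 1, there exists a 5-coloring of K_{129} with no monochromatic K_6; hence R_5(6) > 129.

E[X] = 227527104/244140625 ≈ 0.931951; E[X] < 1, so R_5(6) > 129.


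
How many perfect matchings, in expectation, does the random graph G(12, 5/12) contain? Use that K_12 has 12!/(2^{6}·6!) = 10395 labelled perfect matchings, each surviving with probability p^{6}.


K_12 has 12!/(2^{6}·6!) = 10395 labelled perfect matchings.
For each such perfect matching H, let X_H = 1 if all 6 edges of H are present in G. Then P[X_H = 1] = p^{6} = (5/12)^{6} = 15625/2985984.
Summing the indicators: E[X] = Σ_H E[X_H] = 10395 · p^{6} = 10395 · 15625/2985984 = 6015625/110592.
Numerically: E[X] ≈ 54.39.

E[X] = 10395 · (5/12)^{6} = 6015625/110592 ≈ 54.39.


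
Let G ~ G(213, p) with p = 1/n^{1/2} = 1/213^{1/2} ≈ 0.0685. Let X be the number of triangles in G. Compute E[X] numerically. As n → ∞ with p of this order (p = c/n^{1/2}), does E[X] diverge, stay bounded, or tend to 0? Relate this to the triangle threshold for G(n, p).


Number of potential triangles: C(213, 3) = 1587986.
Each occurs with probability p³ ≈ (0.0685)³ ≈ 3.21685e-04.
By linearity: E[X] = C(213, 3)·p³ ≈ 1587986 · 3.21685e-04 ≈ 510.831.
Since α = 1/2 < 1, p = c/n^{1/2} ≫ 1/n is above the triangle threshold p ~ 1/n. Asymptotically E[X] ~ (c³/6)·n^{3(1−α)} = (1³/6)·n^{1.5} → ∞; triangles are abundant w.h.p.

E[X] ≈ 510.831; in regime p = Θ(1/n^{1/2}) E[X] diverges (above the triangle threshold p ~ 1/n).


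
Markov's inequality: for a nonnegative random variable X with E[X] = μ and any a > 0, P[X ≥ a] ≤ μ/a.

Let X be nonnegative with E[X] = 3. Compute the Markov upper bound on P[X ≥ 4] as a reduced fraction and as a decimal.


μ = E[X] = 3, a = 4.
Markov: P[X ≥ 4] ≤ μ/a = (3)/4 = 3/4.
Numerically: ≈ 0.750.
(Since a = 4 > μ = 3.000, the bound 3/4 is < 1 and informative.)

P[X ≥ 4] ≤ 3/4 ≈ 0.750.


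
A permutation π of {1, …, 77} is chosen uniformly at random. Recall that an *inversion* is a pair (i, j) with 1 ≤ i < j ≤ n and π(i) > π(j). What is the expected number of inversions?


Write X = Σ X_I over the C(77, 2) = 2926 pairs i < j, with X_I the indicator of one inversion.
There are 2926 indicators.
For each fixed pair i < j, the values π(i) and π(j) are two distinct elements of {1, …, 77} in uniformly random order; by symmetry P[π(i) > π(j)] = 1/2.
By linearity: E[X] = 2926 · (1/2) = C(77, 2) · (1/2) = 2926/2 = 1463 ≈ 1463.000000.

E[X] = 1463 = 1463.000000.


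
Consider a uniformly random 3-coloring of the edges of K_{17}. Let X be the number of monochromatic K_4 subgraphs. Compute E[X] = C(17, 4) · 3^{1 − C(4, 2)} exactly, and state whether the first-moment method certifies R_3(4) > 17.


E[X] = C(17, 4) · 3^{1 − 6} = 2380 · 3^{−5} = 2380/243.
As a reduced fraction: E[X] = 2380/243 ≈ 9.794.
Is E[X] < 1? NO.
Since E[X] ≥ 1, the first-moment bound is inconclusive at n = 17; it does NOT by itself certify R_3(4) > 17.

E[X] = 2380/243 ≈ 9.794; E[X] ≥ 1; first-moment method inconclusive here.


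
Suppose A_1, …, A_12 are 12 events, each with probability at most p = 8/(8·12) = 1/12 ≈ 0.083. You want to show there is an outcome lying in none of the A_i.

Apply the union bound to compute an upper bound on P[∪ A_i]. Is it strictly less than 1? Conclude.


Union bound: P[∪_{i=1}^{12} A_i] ≤ Σ_i P[A_i] ≤ 12·p = 12·(1/12) = 1.
Numerically: 1 ≈ 1.000.
Is 1 < 1? NO.
Since the bound 1 is ≥ 1, the union bound is uninformative here; it does NOT by itself certify existence.

12·p = 1 ≈ 1.000; existence NOT certified by the union bound.


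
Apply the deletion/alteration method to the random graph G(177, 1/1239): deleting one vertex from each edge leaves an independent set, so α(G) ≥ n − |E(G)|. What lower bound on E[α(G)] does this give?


E[|E(G)|] = C(177, 2)·p = 15576 · (1/1239) = 88/7.
E[α(G)] ≥ n − E[|E(G)|] = 177 − 88/7 = 1151/7.
Numerically: ≈ 164.4286.
(This is only a lower bound; the true E[α(G)] may be larger.)

E[α(G)] ≥ 1151/7 ≈ 164.4286.


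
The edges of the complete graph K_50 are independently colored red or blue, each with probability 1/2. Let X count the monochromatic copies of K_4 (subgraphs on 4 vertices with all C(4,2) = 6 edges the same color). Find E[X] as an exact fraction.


Let X = Σ_S X_S over the C(50, 4) = 230300 subsets S of size 4, where X_S = 1 if the K_4 on S is monochromatic.
For a fixed S, the K_4 on S has C(4, 2) = 6 edges. P[all 6 edges red] = (1/2)^6, and likewise for blue, so P[monochromatic] = 2·(1/2)^6 = 2^{1 − 6} = 1/32.
Summing: E[X] = C(50, 4) · 2^{1 − 6} = 230300 · 1/32 = 57575/8.
Numerically: E[X] ≈ 7196.87500.

E[X] = C(50,4)·2^(1−C(4,2)) = 57575/8 ≈ 7196.87500.


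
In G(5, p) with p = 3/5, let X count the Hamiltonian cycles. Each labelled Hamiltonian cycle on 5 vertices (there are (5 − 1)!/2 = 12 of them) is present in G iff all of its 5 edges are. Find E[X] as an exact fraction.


K_5 has (5 − 1)!/2 = 12 labelled Hamiltonian cycles.
For each such Hamiltonian cycle H, let X_H = 1 if all 5 edges of H are present in G. Then P[X_H = 1] = p^{5} = (3/5)^{5} = 243/3125.
By linearity of expectation: E[X] = Σ_H E[X_H] = 12 · p^{5} = 12 · 243/3125 = 2916/3125.
Numerically: E[X] ≈ 0.93312.

E[X] = 12 · (3/5)^{5} = 2916/3125 ≈ 0.93312.


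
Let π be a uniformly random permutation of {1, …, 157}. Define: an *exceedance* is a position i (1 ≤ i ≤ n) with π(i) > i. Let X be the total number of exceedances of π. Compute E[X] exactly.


Write X = Σ_{i=1}^{157} X_i, where X_i = 1_{π(i) > i}.
For each fixed i, π(i) is uniform over {1, …, 157} (marginal of a uniform permutation), so P[π(i) > i] = (n − i)/n. Summing: Σ_{i=1}^{157} (n − i)/n = (0 + 1 + … + 156)/157 = 157(157 − 1)/(2·157) = (157 − 1)/2.
Hence E[X] = Σ_{i=1}^{157} (157 − i)/157 = 78 ≈ 78.000000.

E[X] = 78 = 78.000000.


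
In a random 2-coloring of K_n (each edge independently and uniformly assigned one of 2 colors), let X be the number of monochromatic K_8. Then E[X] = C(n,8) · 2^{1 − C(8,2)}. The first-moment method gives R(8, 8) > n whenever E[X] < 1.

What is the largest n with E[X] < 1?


We need C(n, 8) · 2^{1 − 28} < 1, i.e. C(n, 8) < 2^{28 − 1} = 134217728.
Check values of n near the boundary:
  n = 37: C(37, 8) = 38608020; 38608020 < 134217728? YES
  n = 38: C(38, 8) = 48903492; 48903492 < 134217728? YES
  n = 39: C(39, 8) = 61523748; 61523748 < 134217728? YES
  n = 40: C(40, 8) = 76904685; 76904685 < 134217728? YES
  n = 41: C(41, 8) = 95548245; 95548245 < 134217728? YES
  n = 42: C(42, 8) = 118030185; 118030185 < 134217728? YES
  n = 43: C(43, 8) = 145008513; 145008513 < 134217728? NO
The largest n with C(n, 8) < 134217728 is n = 42 (where E[X] = 118030185/134217728 ≈ 0.879). Hence R(8, 8) > 42, i.e. R(8, 8) ≥ 43.

Largest n = 42; hence R(8, 8) > 42.


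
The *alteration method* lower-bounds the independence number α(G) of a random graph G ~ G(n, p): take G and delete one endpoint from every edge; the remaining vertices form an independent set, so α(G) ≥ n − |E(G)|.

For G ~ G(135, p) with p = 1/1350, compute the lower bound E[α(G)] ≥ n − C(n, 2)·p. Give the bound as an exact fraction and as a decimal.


E[|E(G)|] = C(135, 2)·p = 9045 · (1/1350) = 67/10.
E[α(G)] ≥ n − E[|E(G)|] = 135 − 67/10 = 1283/10.
Numerically: ≈ 128.3000.
(This is only a lower bound; the true E[α(G)] may be larger.)

E[α(G)] ≥ 1283/10 ≈ 128.3000.


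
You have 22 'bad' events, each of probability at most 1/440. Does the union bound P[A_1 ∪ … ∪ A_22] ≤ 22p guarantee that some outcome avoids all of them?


Union bound: P[∪_{i=1}^{22} A_i] ≤ Σ_i P[A_i] ≤ 22·p = 22·(1/440) = 1/20.
Numerically: 1/20 ≈ 0.05000.
Is 1/20 < 1? YES.
Since P[∪ A_i] ≤ 1/20 < 1, the complement has P[∩ A_i^c] ≥ 1 − 1/20 = 19/20 > 0, so some outcome avoids every A_i.

22·p = 1/20 ≈ 0.05000; existence CERTIFIED by the union bound.


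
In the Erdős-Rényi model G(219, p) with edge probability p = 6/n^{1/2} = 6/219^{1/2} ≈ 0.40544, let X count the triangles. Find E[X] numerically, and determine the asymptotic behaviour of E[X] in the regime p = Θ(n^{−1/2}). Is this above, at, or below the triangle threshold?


Number of potential triangles: C(219, 3) = 1726669.
Each occurs with probability p³ ≈ (0.40544)³ ≈ 6.6648070e-02.
By linearity: E[X] = C(219, 3)·p³ ≈ 1726669 · 6.6648070e-02 ≈ 115079.15672.
Since α = 1/2 < 1, p = c/n^{1/2} ≫ 1/n is above the triangle threshold p ~ 1/n. Asymptotically E[X] ~ (c³/6)·n^{3(1−α)} = (6³/6)·n^{1.5} → ∞; triangles are abundant w.h.p.

E[X] ≈ 115079.15672; in regime p = Θ(1/n^{1/2}) E[X] diverges (above the triangle threshold p ~ 1/n).


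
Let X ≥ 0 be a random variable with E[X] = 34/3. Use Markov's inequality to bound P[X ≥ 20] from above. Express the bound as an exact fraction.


μ = E[X] = 34/3, a = 20.
Markov: P[X ≥ 20] ≤ μ/a = (34/3)/20 = 17/30.
Numerically: ≈ 0.566667.
(Since a = 20 > μ = 11.333333, the bound 17/30 is < 1 and informative.)

P[X ≥ 20] ≤ 17/30 ≈ 0.566667.


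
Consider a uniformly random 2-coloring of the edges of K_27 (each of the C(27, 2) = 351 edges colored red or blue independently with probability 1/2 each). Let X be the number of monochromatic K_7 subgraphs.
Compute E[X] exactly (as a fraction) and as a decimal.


Let X = Σ_S X_S over the C(27, 7) = 888030 subsets S of size 7, where X_S = 1 if the K_7 on S is monochromatic.
For a fixed S, the K_7 on S has C(7, 2) = 21 edges. P[all 21 edges red] = (1/2)^21, and likewise for blue, so P[monochromatic] = 2·(1/2)^21 = 2^{1 − 21} = 1/1048576.
Summing: E[X] = C(27, 7) · 2^{1 − 21} = 888030 · 1/1048576 = 444015/524288.
Numerically: E[X] ≈ 0.847.

E[X] = C(27,7)·2^(1−C(7,2)) = 444015/524288 ≈ 0.847.


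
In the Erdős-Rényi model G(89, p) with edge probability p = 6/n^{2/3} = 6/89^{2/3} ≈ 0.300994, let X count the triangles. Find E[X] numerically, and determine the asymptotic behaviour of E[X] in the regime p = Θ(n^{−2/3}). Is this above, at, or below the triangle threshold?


Number of potential triangles: C(89, 3) = 113564.
Each occurs with probability p³ ≈ (0.300994)³ ≈ 2.72692842e-02.
By linearity: E[X] = C(89, 3)·p³ ≈ 113564 · 2.72692842e-02 ≈ 3096.808989.
Since α = 2/3 < 1, p = c/n^{2/3} ≫ 1/n is above the triangle threshold p ~ 1/n. Asymptotically E[X] ~ (c³/6)·n^{3(1−α)} = (6³/6)·n^{1} → ∞; triangles are abundant w.h.p.

E[X] ≈ 3096.808989; in regime p = Θ(1/n^{2/3}) E[X] diverges (above the triangle threshold p ~ 1/n).


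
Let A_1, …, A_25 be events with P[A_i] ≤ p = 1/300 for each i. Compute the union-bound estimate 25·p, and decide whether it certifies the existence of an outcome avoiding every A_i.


Union bound: P[∪_{i=1}^{25} A_i] ≤ Σ_i P[A_i] ≤ 25·p = 25·(1/300) = 1/12.
Numerically: 1/12 ≈ 0.083.
Is 1/12 < 1? YES.
Since P[∪ A_i] ≤ 1/12 < 1, the complement has P[∩ A_i^c] ≥ 1 − 1/12 = 11/12 > 0, so some outcome avoids every A_i.

25·p = 1/12 ≈ 0.083; existence CERTIFIED by the union bound.


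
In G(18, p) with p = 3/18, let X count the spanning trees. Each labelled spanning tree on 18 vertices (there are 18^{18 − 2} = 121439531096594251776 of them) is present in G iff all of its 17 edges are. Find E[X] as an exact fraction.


K_18 has 18^{18 − 2} = 121439531096594251776 labelled spanning trees.
For each such spanning tree H, let X_H = 1 if all 17 edges of H are present in G. Then P[X_H = 1] = p^{17} = (1/6)^{17} = 1/16926659444736.
By linearity: E[X] = Σ_H E[X_H] = 121439531096594251776 · p^{17} = 121439531096594251776 · 1/16926659444736 = 14348907/2.
Numerically: E[X] ≈ 7.17445e+06.

E[X] = 121439531096594251776 · (1/6)^{17} = 14348907/2 ≈ 7.17445e+06.


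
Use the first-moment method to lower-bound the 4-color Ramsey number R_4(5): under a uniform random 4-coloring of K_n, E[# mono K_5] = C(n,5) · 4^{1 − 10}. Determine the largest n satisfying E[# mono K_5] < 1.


We need C(n, 5) · 4^{1 − 10} < 1, i.e. C(n, 5) < 4^{10 − 1} = 262144.
Check values of n near the boundary:
  n = 30: C(30, 5) = 142506; 142506 < 262144? YES
  n = 31: C(31, 5) = 169911; 169911 < 262144? YES
  n = 32: C(32, 5) = 201376; 201376 < 262144? YES
  n = 33: C(33, 5) = 237336; 237336 < 262144? YES
  n = 34: C(34, 5) = 278256; 278256 < 262144? NO
  n = 35: C(35, 5) = 324632; 324632 < 262144? NO
  n = 36: C(36, 5) = 376992; 376992 < 262144? NO
The largest n with C(n, 5) < 262144 is n = 33 (where E[X] = 29667/32768 ≈ 0.905365). Hence R_4(5) > 33, i.e. R_4(5) ≥ 34.

Largest n = 33; hence R_4(5) > 33.


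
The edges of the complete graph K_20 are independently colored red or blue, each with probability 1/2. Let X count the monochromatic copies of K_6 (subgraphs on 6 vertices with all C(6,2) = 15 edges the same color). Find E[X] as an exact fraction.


Let X = Σ_S X_S over the C(20, 6) = 38760 subsets S of size 6, where X_S = 1 if the K_6 on S is monochromatic.
For a fixed S, the K_6 on S has C(6, 2) = 15 edges. P[all 15 edges red] = (1/2)^15, and likewise for blue, so P[monochromatic] = 2·(1/2)^15 = 2^{1 − 15} = 1/16384.
By linearity of expectation: E[X] = C(20, 6) · 2^{1 − 15} = 38760 · 1/16384 = 4845/2048.
Numerically: E[X] ≈ 2.365723.

E[X] = C(20,6)·2^(1−C(6,2)) = 4845/2048 ≈ 2.365723.


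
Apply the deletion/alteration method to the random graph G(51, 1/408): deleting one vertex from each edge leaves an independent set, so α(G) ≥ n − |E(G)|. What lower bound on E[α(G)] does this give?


E[|E(G)|] = C(51, 2)·p = 1275 · (1/408) = 25/8.
E[α(G)] ≥ n − E[|E(G)|] = 51 − 25/8 = 383/8.
Numerically: ≈ 47.875.
(This is only a lower bound; the true E[α(G)] may be larger.)

E[α(G)] ≥ 383/8 ≈ 47.875.


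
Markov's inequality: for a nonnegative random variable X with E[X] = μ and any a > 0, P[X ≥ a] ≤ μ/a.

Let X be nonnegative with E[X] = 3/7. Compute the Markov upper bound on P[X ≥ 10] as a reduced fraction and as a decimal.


μ = E[X] = 3/7, a = 10.
Markov: P[X ≥ 10] ≤ μ/a = (3/7)/10 = 3/70.
Numerically: ≈ 0.043.
(Since a = 10 > μ = 0.429, the bound 3/70 is < 1 and informative.)

P[X ≥ 10] ≤ 3/70 ≈ 0.043.


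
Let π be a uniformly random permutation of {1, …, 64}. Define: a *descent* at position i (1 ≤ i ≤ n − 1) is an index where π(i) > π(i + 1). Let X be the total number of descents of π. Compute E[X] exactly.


Write X = Σ X_I over i = 1, …, 63, with X_I the indicator of one descent.
There are 63 indicators.
For each fixed i, the pair (π(i), π(i+1)) is a uniformly random ordered pair of distinct values from {1, …, 64}; by symmetry P[π(i) > π(i+1)] = 1/2.
By linearity: E[X] = 63 · (1/2) = (64 − 1) · (1/2) = 63/2 ≈ 31.5000.

E[X] = 63/2 = 31.5000.


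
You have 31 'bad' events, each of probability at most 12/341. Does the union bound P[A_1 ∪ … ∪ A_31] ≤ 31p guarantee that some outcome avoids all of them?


Union bound: P[∪_{i=1}^{31} A_i] ≤ Σ_i P[A_i] ≤ 31·p = 31·(12/341) = 12/11.
Numerically: 12/11 ≈ 1.090909.
Is 12/11 < 1? NO.
Since the bound 12/11 is ≥ 1, the union bound is uninformative here; it does NOT by itself certify existence.

31·p = 12/11 ≈ 1.090909; existence NOT certified by the union bound.


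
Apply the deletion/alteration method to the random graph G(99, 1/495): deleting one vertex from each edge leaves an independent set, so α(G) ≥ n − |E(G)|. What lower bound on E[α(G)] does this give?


E[|E(G)|] = C(99, 2)·p = 4851 · (1/495) = 49/5.
E[α(G)] ≥ n − E[|E(G)|] = 99 − 49/5 = 446/5.
Numerically: ≈ 89.200.
(This is only a lower bound; the true E[α(G)] may be larger.)

E[α(G)] ≥ 446/5 ≈ 89.200.


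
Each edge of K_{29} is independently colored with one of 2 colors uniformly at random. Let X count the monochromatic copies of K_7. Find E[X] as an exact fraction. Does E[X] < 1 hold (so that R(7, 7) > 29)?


E[X] = C(29, 7) · 2^{1 − 21} = 1560780 · 2^{−20} = 1560780/1048576.
As a reduced fraction: E[X] = 390195/262144 ≈ 1.488476.
Is E[X] < 1? NO.
Since E[X] ≥ 1, the first-moment bound is inconclusive at n = 29; it does NOT by itself certify R(7, 7) > 29.

E[X] = 390195/262144 ≈ 1.488476; E[X] ≥ 1; first-moment method inconclusive here.


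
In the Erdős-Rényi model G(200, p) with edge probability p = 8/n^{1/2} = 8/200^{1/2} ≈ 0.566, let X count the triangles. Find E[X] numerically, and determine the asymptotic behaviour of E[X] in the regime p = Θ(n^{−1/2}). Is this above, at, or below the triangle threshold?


Number of potential triangles: C(200, 3) = 1313400.
Each occurs with probability p³ ≈ (0.566)³ ≈ 1.81019e-01.
By linearity: E[X] = C(200, 3)·p³ ≈ 1313400 · 1.81019e-01 ≈ 237750.796.
Since α = 1/2 < 1, p = c/n^{1/2} ≫ 1/n is above the triangle threshold p ~ 1/n. Asymptotically E[X] ~ (c³/6)·n^{3(1−α)} = (8³/6)·n^{1.5} → ∞; triangles are abundant w.h.p.

E[X] ≈ 237750.796; in regime p = Θ(1/n^{1/2}) E[X] diverges (above the triangle threshold p ~ 1/n).


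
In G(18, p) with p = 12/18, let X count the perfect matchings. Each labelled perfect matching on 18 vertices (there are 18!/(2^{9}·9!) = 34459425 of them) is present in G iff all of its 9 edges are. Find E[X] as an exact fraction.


K_18 has 18!/(2^{9}·9!) = 34459425 labelled perfect matchings.
For each such perfect matching H, let X_H = 1 if all 9 edges of H are present in G. Then P[X_H = 1] = p^{9} = (2/3)^{9} = 512/19683.
Summing the indicators: E[X] = Σ_H E[X_H] = 34459425 · p^{9} = 34459425 · 512/19683 = 217817600/243.
Numerically: E[X] ≈ 896369.

E[X] = 34459425 · (2/3)^{9} = 217817600/243 ≈ 896369.


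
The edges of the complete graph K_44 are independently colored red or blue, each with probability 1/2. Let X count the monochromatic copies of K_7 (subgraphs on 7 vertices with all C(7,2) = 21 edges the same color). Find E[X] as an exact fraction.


Let X = Σ_S X_S over the C(44, 7) = 38320568 subsets S of size 7, where X_S = 1 if the K_7 on S is monochromatic.
For a fixed S, the K_7 on S has C(7, 2) = 21 edges. P[all 21 edges red] = (1/2)^21, and likewise for blue, so P[monochromatic] = 2·(1/2)^21 = 2^{1 − 21} = 1/1048576.
By linearity of expectation: E[X] = C(44, 7) · 2^{1 − 21} = 38320568 · 1/1048576 = 4790071/131072.
Numerically: E[X] ≈ 36.545341.

E[X] = C(44,7)·2^(1−C(7,2)) = 4790071/131072 ≈ 36.545341.


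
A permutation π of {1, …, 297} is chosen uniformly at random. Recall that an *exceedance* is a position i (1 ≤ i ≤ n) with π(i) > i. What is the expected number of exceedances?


Write X = Σ_{i=1}^{297} X_i, where X_i = 1_{π(i) > i}.
For each fixed i, π(i) is uniform over {1, …, 297} (marginal of a uniform permutation), so P[π(i) > i] = (n − i)/n. Summing: Σ_{i=1}^{297} (n − i)/n = (0 + 1 + … + 296)/297 = 297(297 − 1)/(2·297) = (297 − 1)/2.
Hence E[X] = Σ_{i=1}^{297} (297 − i)/297 = 148 ≈ 148.00000.

E[X] = 148 = 148.00000.


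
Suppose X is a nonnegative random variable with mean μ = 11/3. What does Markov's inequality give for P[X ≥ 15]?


μ = E[X] = 11/3, a = 15.
Markov: P[X ≥ 15] ≤ μ/a = (11/3)/15 = 11/45.
Numerically: ≈ 0.24444.
(Since a = 15 > μ = 3.66667, the bound 11/45 is < 1 and informative.)

P[X ≥ 15] ≤ 11/45 ≈ 0.24444.


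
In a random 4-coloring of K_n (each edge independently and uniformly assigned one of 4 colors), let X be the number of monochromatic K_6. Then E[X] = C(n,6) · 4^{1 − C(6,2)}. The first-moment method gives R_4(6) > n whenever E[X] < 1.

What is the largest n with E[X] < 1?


We need C(n, 6) · 4^{1 − 15} < 1, i.e. C(n, 6) < 4^{15 − 1} = 268435456.
Check values of n near the boundary:
  n = 74: C(74, 6) = 185250786; 185250786 < 268435456? YES
  n = 75: C(75, 6) = 201359550; 201359550 < 268435456? YES
  n = 76: C(76, 6) = 218618940; 218618940 < 268435456? YES
  n = 77: C(77, 6) = 237093780; 237093780 < 268435456? YES
  n = 78: C(78, 6) = 256851595; 256851595 < 268435456? YES
  n = 79: C(79, 6) = 277962685; 277962685 < 268435456? NO
The largest n with C(n, 6) < 268435456 is n = 78 (where E[X] = 256851595/268435456 ≈ 0.9568). Hence R_4(6) > 78, i.e. R_4(6) ≥ 79.

Largest n = 78; hence R_4(6) > 78.


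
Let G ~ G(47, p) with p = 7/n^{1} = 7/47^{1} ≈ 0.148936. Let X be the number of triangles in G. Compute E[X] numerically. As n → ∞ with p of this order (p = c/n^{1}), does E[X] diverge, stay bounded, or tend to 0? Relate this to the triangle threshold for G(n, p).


Number of potential triangles: C(47, 3) = 16215.
Each occurs with probability p³ ≈ (0.148936)³ ≈ 3.30369957e-03.
By linearity: E[X] = C(47, 3)·p³ ≈ 16215 · 3.30369957e-03 ≈ 53.569488.
Here α = 1, so p = 7/n is exactly at the triangle threshold p ~ 1/n. Asymptotically E[X] → c³/6 = 7³/6 = 343/6 ≈ 57.166667, a bounded constant. In this regime the triangle count is asymptotically Poisson(c³/6).

E[X] ≈ 53.569488; in regime p = Θ(1/n^{1}) E[X] stays bounded (at the triangle threshold p ~ 1/n).


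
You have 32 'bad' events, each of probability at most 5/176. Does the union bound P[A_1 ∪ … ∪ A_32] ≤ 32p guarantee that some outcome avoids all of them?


Union bound: P[∪_{i=1}^{32} A_i] ≤ Σ_i P[A_i] ≤ 32·p = 32·(5/176) = 10/11.
Numerically: 10/11 ≈ 0.9091.
Is 10/11 < 1? YES.
Since P[∪ A_i] ≤ 10/11 < 1, the complement has P[∩ A_i^c] ≥ 1 − 10/11 = 1/11 > 0, so some outcome avoids every A_i.

32·p = 10/11 ≈ 0.9091; existence CERTIFIED by the union bound.


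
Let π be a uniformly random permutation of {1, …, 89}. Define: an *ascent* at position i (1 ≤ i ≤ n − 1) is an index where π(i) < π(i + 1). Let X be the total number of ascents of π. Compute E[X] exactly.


Write X = Σ X_I over i = 1, …, 88, with X_I the indicator of one ascent.
There are 88 indicators.
For each fixed i, the pair (π(i), π(i+1)) is a uniformly random ordered pair of distinct values from {1, …, 89}; by symmetry P[π(i) < π(i+1)] = 1/2.
By linearity: E[X] = 88 · (1/2) = (89 − 1) · (1/2) = 44 ≈ 44.0000.

E[X] = 44 = 44.0000.


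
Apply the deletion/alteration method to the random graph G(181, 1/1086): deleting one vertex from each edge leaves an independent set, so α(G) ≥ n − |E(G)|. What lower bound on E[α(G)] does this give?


E[|E(G)|] = C(181, 2)·p = 16290 · (1/1086) = 15.
E[α(G)] ≥ n − E[|E(G)|] = 181 − 15 = 166.
Numerically: ≈ 166.00000.
(This is only a lower bound; the true E[α(G)] may be larger.)

E[α(G)] ≥ 166 ≈ 166.00000.


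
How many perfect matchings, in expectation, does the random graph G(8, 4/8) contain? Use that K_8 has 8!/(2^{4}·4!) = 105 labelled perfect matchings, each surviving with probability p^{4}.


K_8 has 8!/(2^{4}·4!) = 105 labelled perfect matchings.
For each such perfect matching H, let X_H = 1 if all 4 edges of H are present in G. Then P[X_H = 1] = p^{4} = (1/2)^{4} = 1/16.
By linearity of expectation: E[X] = Σ_H E[X_H] = 105 · p^{4} = 105 · 1/16 = 105/16.
Numerically: E[X] ≈ 6.56.

E[X] = 105 · (1/2)^{4} = 105/16 ≈ 6.56.


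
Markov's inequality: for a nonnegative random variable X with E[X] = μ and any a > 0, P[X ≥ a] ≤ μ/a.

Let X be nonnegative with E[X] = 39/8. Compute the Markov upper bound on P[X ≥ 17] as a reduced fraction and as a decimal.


μ = E[X] = 39/8, a = 17.
Markov: P[X ≥ 17] ≤ μ/a = (39/8)/17 = 39/136.
Numerically: ≈ 0.28676.
(Since a = 17 > μ = 4.87500, the bound 39/136 is < 1 and informative.)

P[X ≥ 17] ≤ 39/136 ≈ 0.28676.


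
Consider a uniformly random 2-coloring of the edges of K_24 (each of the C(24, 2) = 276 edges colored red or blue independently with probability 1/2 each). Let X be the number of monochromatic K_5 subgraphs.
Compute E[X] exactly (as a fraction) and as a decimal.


Let X = Σ_S X_S over the C(24, 5) = 42504 subsets S of size 5, where X_S = 1 if the K_5 on S is monochromatic.
For a fixed S, the K_5 on S has C(5, 2) = 10 edges. P[all 10 edges red] = (1/2)^10, and likewise for blue, so P[monochromatic] = 2·(1/2)^10 = 2^{1 − 10} = 1/512.
Summing: E[X] = C(24, 5) · 2^{1 − 10} = 42504 · 1/512 = 5313/64.
Numerically: E[X] ≈ 83.01562.

E[X] = C(24,5)·2^(1−C(5,2)) = 5313/64 ≈ 83.01562.


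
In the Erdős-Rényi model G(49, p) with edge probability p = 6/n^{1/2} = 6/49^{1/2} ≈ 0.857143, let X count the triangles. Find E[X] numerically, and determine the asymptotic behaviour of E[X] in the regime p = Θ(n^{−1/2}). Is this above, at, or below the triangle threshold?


Number of potential triangles: C(49, 3) = 18424.
Each occurs with probability p³ ≈ (0.857143)³ ≈ 6.29737609e-01.
By linearity: E[X] = C(49, 3)·p³ ≈ 18424 · 6.29737609e-01 ≈ 11602.285714.
Since α = 1/2 < 1, p = c/n^{1/2} ≫ 1/n is above the triangle threshold p ~ 1/n. Asymptotically E[X] ~ (c³/6)·n^{3(1−α)} = (6³/6)·n^{1.5} → ∞; triangles are abundant w.h.p.

E[X] ≈ 11602.285714; in regime p = Θ(1/n^{1/2}) E[X] diverges (above the triangle threshold p ~ 1/n).


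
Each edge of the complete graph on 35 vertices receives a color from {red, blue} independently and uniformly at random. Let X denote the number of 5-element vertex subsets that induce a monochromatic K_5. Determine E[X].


Let X = Σ_S X_S over the C(35, 5) = 324632 subsets S of size 5, where X_S = 1 if the K_5 on S is monochromatic.
For a fixed S, the K_5 on S has C(5, 2) = 10 edges. P[all 10 edges red] = (1/2)^10, and likewise for blue, so P[monochromatic] = 2·(1/2)^10 = 2^{1 − 10} = 1/512.
Summing: E[X] = C(35, 5) · 2^{1 − 10} = 324632 · 1/512 = 40579/64.
Numerically: E[X] ≈ 634.046875.

E[X] = C(35,5)·2^(1−C(5,2)) = 40579/64 ≈ 634.046875.


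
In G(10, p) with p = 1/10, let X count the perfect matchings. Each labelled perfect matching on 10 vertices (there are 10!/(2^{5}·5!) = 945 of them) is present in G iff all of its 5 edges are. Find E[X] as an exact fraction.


K_10 has 10!/(2^{5}·5!) = 945 labelled perfect matchings.
For each such perfect matching H, let X_H = 1 if all 5 edges of H are present in G. Then P[X_H = 1] = p^{5} = (1/10)^{5} = 1/100000.
By linearity of expectation: E[X] = Σ_H E[X_H] = 945 · p^{5} = 945 · 1/100000 = 189/20000.
Numerically: E[X] ≈ 0.00945.

E[X] = 945 · (1/10)^{5} = 189/20000 ≈ 0.00945.


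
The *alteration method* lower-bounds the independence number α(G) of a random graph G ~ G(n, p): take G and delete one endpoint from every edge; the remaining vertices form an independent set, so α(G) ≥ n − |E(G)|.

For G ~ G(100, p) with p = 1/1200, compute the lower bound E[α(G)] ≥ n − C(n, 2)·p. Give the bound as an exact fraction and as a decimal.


E[|E(G)|] = C(100, 2)·p = 4950 · (1/1200) = 33/8.
E[α(G)] ≥ n − E[|E(G)|] = 100 − 33/8 = 767/8.
Numerically: ≈ 95.8750.
(This is only a lower bound; the true E[α(G)] may be larger.)

E[α(G)] ≥ 767/8 ≈ 95.8750.


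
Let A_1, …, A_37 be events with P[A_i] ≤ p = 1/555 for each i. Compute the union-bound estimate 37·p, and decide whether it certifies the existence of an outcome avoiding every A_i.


Union bound: P[∪_{i=1}^{37} A_i] ≤ Σ_i P[A_i] ≤ 37·p = 37·(1/555) = 1/15.
Numerically: 1/15 ≈ 0.066667.
Is 1/15 < 1? YES.
Since P[∪ A_i] ≤ 1/15 < 1, the complement has P[∩ A_i^c] ≥ 1 − 1/15 = 14/15 > 0, so some outcome avoids every A_i.

37·p = 1/15 ≈ 0.066667; existence CERTIFIED by the union bound.


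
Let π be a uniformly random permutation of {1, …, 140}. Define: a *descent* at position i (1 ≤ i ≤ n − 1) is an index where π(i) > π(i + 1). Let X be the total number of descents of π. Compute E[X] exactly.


Write X = Σ X_I over i = 1, …, 139, with X_I the indicator of one descent.
There are 139 indicators.
For each fixed i, the pair (π(i), π(i+1)) is a uniformly random ordered pair of distinct values from {1, …, 140}; by symmetry P[π(i) > π(i+1)] = 1/2.
By linearity: E[X] = 139 · (1/2) = (140 − 1) · (1/2) = 139/2 ≈ 69.50000.

E[X] = 139/2 = 69.50000.


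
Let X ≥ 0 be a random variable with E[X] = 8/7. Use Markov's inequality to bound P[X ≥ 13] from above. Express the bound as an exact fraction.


μ = E[X] = 8/7, a = 13.
Markov: P[X ≥ 13] ≤ μ/a = (8/7)/13 = 8/91.
Numerically: ≈ 0.08791.
(Since a = 13 > μ = 1.14286, the bound 8/91 is < 1 and informative.)

P[X ≥ 13] ≤ 8/91 ≈ 0.08791.


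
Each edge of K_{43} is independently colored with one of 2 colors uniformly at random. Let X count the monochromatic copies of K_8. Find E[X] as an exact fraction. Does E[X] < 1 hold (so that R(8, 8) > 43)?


E[X] = C(43, 8) · 2^{1 − 28} = 145008513 · 2^{−27} = 145008513/134217728.
As a reduced fraction: E[X] = 145008513/134217728 ≈ 1.08040.
Is E[X] < 1? NO.
Since E[X] ≥ 1, the first-moment bound is inconclusive at n = 43; it does NOT by itself certify R(8, 8) > 43.

E[X] = 145008513/134217728 ≈ 1.08040; E[X] ≥ 1; first-moment method inconclusive here.


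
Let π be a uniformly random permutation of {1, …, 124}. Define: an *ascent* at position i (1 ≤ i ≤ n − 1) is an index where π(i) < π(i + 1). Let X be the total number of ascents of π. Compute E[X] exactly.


Write X = Σ X_I over i = 1, …, 123, with X_I the indicator of one ascent.
There are 123 indicators.
For each fixed i, the pair (π(i), π(i+1)) is a uniformly random ordered pair of distinct values from {1, …, 124}; by symmetry P[π(i) < π(i+1)] = 1/2.
By linearity: E[X] = 123 · (1/2) = (124 − 1) · (1/2) = 123/2 ≈ 61.5000.

E[X] = 123/2 = 61.5000.


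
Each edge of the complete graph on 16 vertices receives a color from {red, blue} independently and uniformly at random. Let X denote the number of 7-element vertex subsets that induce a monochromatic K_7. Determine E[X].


Let X = Σ_S X_S over the C(16, 7) = 11440 subsets S of size 7, where X_S = 1 if the K_7 on S is monochromatic.
For a fixed S, the K_7 on S has C(7, 2) = 21 edges. P[all 21 edges red] = (1/2)^21, and likewise for blue, so P[monochromatic] = 2·(1/2)^21 = 2^{1 − 21} = 1/1048576.
By linearity: E[X] = C(16, 7) · 2^{1 − 21} = 11440 · 1/1048576 = 715/65536.
Numerically: E[X] ≈ 0.01091.

E[X] = C(16,7)·2^(1−C(7,2)) = 715/65536 ≈ 0.01091.


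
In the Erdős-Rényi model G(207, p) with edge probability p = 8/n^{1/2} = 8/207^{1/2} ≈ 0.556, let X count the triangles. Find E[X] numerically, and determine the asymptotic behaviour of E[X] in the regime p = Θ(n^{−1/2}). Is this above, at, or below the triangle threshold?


Number of potential triangles: C(207, 3) = 1456935.
Each occurs with probability p³ ≈ (0.556)³ ≈ 1.71915e-01.
By linearity: E[X] = C(207, 3)·p³ ≈ 1456935 · 1.71915e-01 ≈ 250469.368.
Since α = 1/2 < 1, p = c/n^{1/2} ≫ 1/n is above the triangle threshold p ~ 1/n. Asymptotically E[X] ~ (c³/6)·n^{3(1−α)} = (8³/6)·n^{1.5} → ∞; triangles are abundant w.h.p.

E[X] ≈ 250469.368; in regime p = Θ(1/n^{1/2}) E[X] diverges (above the triangle threshold p ~ 1/n).


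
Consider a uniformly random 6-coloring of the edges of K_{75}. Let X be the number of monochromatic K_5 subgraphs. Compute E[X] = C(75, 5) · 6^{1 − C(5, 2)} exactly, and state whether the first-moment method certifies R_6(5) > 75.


E[X] = C(75, 5) · 6^{1 − 10} = 17259390 · 6^{−9} = 17259390/10077696.
As a reduced fraction: E[X] = 958855/559872 ≈ 1.7126325.
Is E[X] < 1? NO.
Since E[X] ≥ 1, the first-moment bound is inconclusive at n = 75; it does NOT by itself certify R_6(5) > 75.

E[X] = 958855/559872 ≈ 1.7126325; E[X] ≥ 1; first-moment method inconclusive here.


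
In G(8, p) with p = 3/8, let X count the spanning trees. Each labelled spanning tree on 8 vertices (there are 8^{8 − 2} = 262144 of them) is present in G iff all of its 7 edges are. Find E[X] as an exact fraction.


K_8 has 8^{8 − 2} = 262144 labelled spanning trees.
For each such spanning tree H, let X_H = 1 if all 7 edges of H are present in G. Then P[X_H = 1] = p^{7} = (3/8)^{7} = 2187/2097152.
By linearity of expectation: E[X] = Σ_H E[X_H] = 262144 · p^{7} = 262144 · 2187/2097152 = 2187/8.
Numerically: E[X] ≈ 273.375.

E[X] = 262144 · (3/8)^{7} = 2187/8 ≈ 273.375.


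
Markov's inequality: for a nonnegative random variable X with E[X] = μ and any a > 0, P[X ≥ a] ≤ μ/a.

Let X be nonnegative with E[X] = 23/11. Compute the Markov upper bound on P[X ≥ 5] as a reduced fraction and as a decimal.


μ = E[X] = 23/11, a = 5.
Markov: P[X ≥ 5] ≤ μ/a = (23/11)/5 = 23/55.
Numerically: ≈ 0.41818.
(Since a = 5 > μ = 2.09091, the bound 23/55 is < 1 and informative.)

P[X ≥ 5] ≤ 23/55 ≈ 0.41818.


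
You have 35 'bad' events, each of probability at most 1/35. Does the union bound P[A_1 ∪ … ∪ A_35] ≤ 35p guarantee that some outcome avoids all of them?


Union bound: P[∪_{i=1}^{35} A_i] ≤ Σ_i P[A_i] ≤ 35·p = 35·(1/35) = 1.
Numerically: 1 ≈ 1.000.
Is 1 < 1? NO.
Since the bound 1 is ≥ 1, the union bound is uninformative here; it does NOT by itself certify existence.

35·p = 1 ≈ 1.000; existence NOT certified by the union bound.


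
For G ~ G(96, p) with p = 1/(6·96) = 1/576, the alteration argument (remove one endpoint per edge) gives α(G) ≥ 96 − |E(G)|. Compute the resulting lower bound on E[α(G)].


E[|E(G)|] = C(96, 2)·p = 4560 · (1/576) = 95/12.
E[α(G)] ≥ n − E[|E(G)|] = 96 − 95/12 = 1057/12.
Numerically: ≈ 88.083333.
(This is only a lower bound; the true E[α(G)] may be larger.)

E[α(G)] ≥ 1057/12 ≈ 88.083333.


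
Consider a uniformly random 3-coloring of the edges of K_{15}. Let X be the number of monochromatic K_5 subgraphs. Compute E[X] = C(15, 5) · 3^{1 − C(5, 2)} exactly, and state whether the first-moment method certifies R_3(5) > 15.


E[X] = C(15, 5) · 3^{1 − 10} = 3003 · 3^{−9} = 3003/19683.
As a reduced fraction: E[X] = 1001/6561 ≈ 0.153.
Is E[X] < 1? YES.
Since E[X] < 1, there exists a 3-coloring of K_{15} with no monochromatic K_5; hence R_3(5) > 15.

E[X] = 1001/6561 ≈ 0.153; E[X] < 1, so R_3(5) > 15.


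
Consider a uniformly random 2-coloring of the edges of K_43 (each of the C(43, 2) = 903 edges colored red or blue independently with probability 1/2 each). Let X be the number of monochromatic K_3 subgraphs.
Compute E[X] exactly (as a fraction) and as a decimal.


Let X = Σ_S X_S over the C(43, 3) = 12341 subsets S of size 3, where X_S = 1 if the K_3 on S is monochromatic.
For a fixed S, the K_3 on S has C(3, 2) = 3 edges. P[all 3 edges red] = (1/2)^3, and likewise for blue, so P[monochromatic] = 2·(1/2)^3 = 2^{1 − 3} = 1/4.
Summing: E[X] = C(43, 3) · 2^{1 − 3} = 12341 · 1/4 = 12341/4.
Numerically: E[X] ≈ 3085.2500.

E[X] = C(43,3)·2^(1−C(3,2)) = 12341/4 ≈ 3085.2500.


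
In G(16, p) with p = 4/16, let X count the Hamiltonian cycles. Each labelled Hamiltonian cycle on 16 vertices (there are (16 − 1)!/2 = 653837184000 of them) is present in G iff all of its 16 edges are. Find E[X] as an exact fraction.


K_16 has (16 − 1)!/2 = 653837184000 labelled Hamiltonian cycles.
For each such Hamiltonian cycle H, let X_H = 1 if all 16 edges of H are present in G. Then P[X_H = 1] = p^{16} = (1/4)^{16} = 1/4294967296.
Summing the indicators: E[X] = Σ_H E[X_H] = 653837184000 · p^{16} = 653837184000 · 1/4294967296 = 638512875/4194304.
Numerically: E[X] ≈ 152.2.

E[X] = 653837184000 · (1/4)^{16} = 638512875/4194304 ≈ 152.2.


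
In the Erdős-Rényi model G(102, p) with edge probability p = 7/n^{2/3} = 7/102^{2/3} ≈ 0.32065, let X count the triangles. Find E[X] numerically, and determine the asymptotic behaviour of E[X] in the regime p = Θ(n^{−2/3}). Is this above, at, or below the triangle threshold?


Number of potential triangles: C(102, 3) = 171700.
Each occurs with probability p³ ≈ (0.32065)³ ≈ 3.2968089e-02.
By linearity: E[X] = C(102, 3)·p³ ≈ 171700 · 3.2968089e-02 ≈ 5660.62092.
Since α = 2/3 < 1, p = c/n^{2/3} ≫ 1/n is above the triangle threshold p ~ 1/n. Asymptotically E[X] ~ (c³/6)·n^{3(1−α)} = (7³/6)·n^{1} → ∞; triangles are abundant w.h.p.

E[X] ≈ 5660.62092; in regime p = Θ(1/n^{2/3}) E[X] diverges (above the triangle threshold p ~ 1/n).


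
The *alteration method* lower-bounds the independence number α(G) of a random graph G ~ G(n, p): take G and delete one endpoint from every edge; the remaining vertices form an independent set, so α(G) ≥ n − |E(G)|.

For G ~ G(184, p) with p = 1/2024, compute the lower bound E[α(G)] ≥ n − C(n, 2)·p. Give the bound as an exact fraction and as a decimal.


E[|E(G)|] = C(184, 2)·p = 16836 · (1/2024) = 183/22.
E[α(G)] ≥ n − E[|E(G)|] = 184 − 183/22 = 3865/22.
Numerically: ≈ 175.682.
(This is only a lower bound; the true E[α(G)] may be larger.)

E[α(G)] ≥ 3865/22 ≈ 175.682.


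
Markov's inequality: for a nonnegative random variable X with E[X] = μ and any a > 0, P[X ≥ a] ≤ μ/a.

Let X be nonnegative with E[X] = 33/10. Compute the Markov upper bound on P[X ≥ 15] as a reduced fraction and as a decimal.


μ = E[X] = 33/10, a = 15.
Markov: P[X ≥ 15] ≤ μ/a = (33/10)/15 = 11/50.
Numerically: ≈ 0.22000.
(Since a = 15 > μ = 3.30000, the bound 11/50 is < 1 and informative.)

P[X ≥ 15] ≤ 11/50 ≈ 0.22000.


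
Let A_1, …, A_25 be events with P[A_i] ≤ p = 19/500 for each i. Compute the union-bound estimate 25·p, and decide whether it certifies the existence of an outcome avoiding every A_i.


Union bound: P[∪_{i=1}^{25} A_i] ≤ Σ_i P[A_i] ≤ 25·p = 25·(19/500) = 19/20.
Numerically: 19/20 ≈ 0.95000.
Is 19/20 < 1? YES.
Since P[∪ A_i] ≤ 19/20 < 1, the complement has P[∩ A_i^c] ≥ 1 − 19/20 = 1/20 > 0, so some outcome avoids every A_i.

25·p = 19/20 ≈ 0.95000; existence CERTIFIED by the union bound.


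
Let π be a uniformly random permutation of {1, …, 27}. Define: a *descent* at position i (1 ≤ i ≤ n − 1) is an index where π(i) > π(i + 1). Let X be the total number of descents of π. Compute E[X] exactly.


Write X = Σ X_I over i = 1, …, 26, with X_I the indicator of one descent.
There are 26 indicators.
For each fixed i, the pair (π(i), π(i+1)) is a uniformly random ordered pair of distinct values from {1, …, 27}; by symmetry P[π(i) > π(i+1)] = 1/2.
By linearity: E[X] = 26 · (1/2) = (27 − 1) · (1/2) = 13 ≈ 13.00000.

E[X] = 13 = 13.00000.


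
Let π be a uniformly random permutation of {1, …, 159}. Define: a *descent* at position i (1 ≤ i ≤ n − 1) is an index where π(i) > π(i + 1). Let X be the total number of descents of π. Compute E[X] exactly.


Write X = Σ X_I over i = 1, …, 158, with X_I the indicator of one descent.
There are 158 indicators.
For each fixed i, the pair (π(i), π(i+1)) is a uniformly random ordered pair of distinct values from {1, …, 159}; by symmetry P[π(i) > π(i+1)] = 1/2.
By linearity: E[X] = 158 · (1/2) = (159 − 1) · (1/2) = 79 ≈ 79.000.

E[X] = 79 = 79.000.
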